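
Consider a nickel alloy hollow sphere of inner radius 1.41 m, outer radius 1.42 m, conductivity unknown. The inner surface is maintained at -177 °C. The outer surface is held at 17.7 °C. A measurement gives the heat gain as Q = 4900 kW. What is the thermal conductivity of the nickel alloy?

k = 10.0 W/m·K

ΣR = ΔT/Q = |-177 − 17.7|/4.90×10^6 = 3.973×10^-5 K/W
(1/r₁−1/r₂)/(4πk) = 3.973×10^-5 ⇒ k = 0.004995/(4π·3.973×10^-5) = 10.0 W/m·K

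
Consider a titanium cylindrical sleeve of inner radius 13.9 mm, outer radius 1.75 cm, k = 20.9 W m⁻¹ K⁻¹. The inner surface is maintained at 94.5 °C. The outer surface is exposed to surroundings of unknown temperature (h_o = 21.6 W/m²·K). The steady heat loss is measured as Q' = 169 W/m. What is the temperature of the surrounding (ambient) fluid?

Series resistances:
  R'_titanium = ln(0.0175/0.0139)/(2πk) = 0.2303/(2π·20.9) = 0.001754 m·K/W
  R'_conv,out = 1/(2πr h) = 1/(2π·0.0175·21.6) = 0.4210 m·K/W
ΣR = 0.4228 m·K/W
ΔT = Q'·ΣR = 169 × 0.4228 = 71.45 K
Heat flows outward, so T_out = T_in − ΔT = 94.5 − 71.45 = 23.0 °C

T_out = 23.0 °C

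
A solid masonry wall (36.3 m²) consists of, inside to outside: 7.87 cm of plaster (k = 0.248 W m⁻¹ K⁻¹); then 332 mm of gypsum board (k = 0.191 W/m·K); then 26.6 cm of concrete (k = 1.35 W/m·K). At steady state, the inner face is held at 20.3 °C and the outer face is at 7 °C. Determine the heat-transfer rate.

Q = 214 W

Series thermal resistances, inner to outer:
  R_plaster = L/(kA) = 0.0787/(0.248·36.3) = 0.008742 K/W
  R_gypsum board = L/(kA) = 0.332/(0.191·36.3) = 0.04788 K/W
  R_concrete = L/(kA) = 0.266/(1.35·36.3) = 0.005428 K/W
ΣR = 0.008742 + 0.04788 + 0.005428 = 0.06205 K/W
Q = ΔT/ΣR = (20.3 °C − 7 °C)/0.06205 = 214 W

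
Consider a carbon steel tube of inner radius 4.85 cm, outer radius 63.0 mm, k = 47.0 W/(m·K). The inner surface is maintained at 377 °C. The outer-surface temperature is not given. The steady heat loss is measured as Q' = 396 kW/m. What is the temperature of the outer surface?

T_out = 26.2 °C

Series resistances:
  R'_carbon steel = ln(0.0630/0.0485)/(2πk) = 0.2616/(2π·47.0) = 8.858×10^-4 m·K/W
ΣR = 8.858×10^-4 m·K/W
ΔT = Q'·ΣR = 3.96×10^5 × 8.858×10^-4 = 350.8 K
Heat flows outward, so T_out = T_in − ΔT = 377 − 350.8 = 26.2 °C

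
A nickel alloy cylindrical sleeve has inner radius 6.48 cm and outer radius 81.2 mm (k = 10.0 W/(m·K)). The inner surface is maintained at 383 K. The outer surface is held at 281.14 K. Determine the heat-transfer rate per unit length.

Q' = 28.4 kW/m

Q' = 2πk·ΔT/ln(r₂/r₁) = 2π × 10.0 × 101.86 / ln(0.0812/0.0648) = 28400 W/m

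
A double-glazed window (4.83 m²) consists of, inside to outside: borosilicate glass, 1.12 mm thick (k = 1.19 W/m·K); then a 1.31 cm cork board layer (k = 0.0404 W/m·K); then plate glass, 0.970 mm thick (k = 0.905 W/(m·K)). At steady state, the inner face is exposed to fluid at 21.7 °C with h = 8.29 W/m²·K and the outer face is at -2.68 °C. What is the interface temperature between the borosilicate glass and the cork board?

Series thermal resistances, inner to outer:
  R_conv,in = 1/(hA) = 1/(8.29·4.83) = 0.02497 K/W
  R_borosilicate glass = L/(kA) = 0.00112/(1.19·4.83) = 1.949×10^-4 K/W
  R_cork board = L/(kA) = 0.0131/(0.0404·4.83) = 0.06713 K/W
  R_plate glass = L/(kA) = 9.70×10^-4/(0.905·4.83) = 2.219×10^-4 K/W
ΣR = 0.02497 + 1.949×10^-4 + 0.06713 + 2.219×10^-4 = 0.09252 K/W
Q = ΔT/ΣR = (21.7 °C − -2.68 °C)/0.09252 = 263.5 W
From the inner boundary to the borosilicate glass/cork board interface, ΣR_partial = 0.02516 K/W.
T_interface = T_in − Q·ΣR_partial = 21.7 °C − (263.5)(0.02516) = 15.1 °C

T = 15.1 °C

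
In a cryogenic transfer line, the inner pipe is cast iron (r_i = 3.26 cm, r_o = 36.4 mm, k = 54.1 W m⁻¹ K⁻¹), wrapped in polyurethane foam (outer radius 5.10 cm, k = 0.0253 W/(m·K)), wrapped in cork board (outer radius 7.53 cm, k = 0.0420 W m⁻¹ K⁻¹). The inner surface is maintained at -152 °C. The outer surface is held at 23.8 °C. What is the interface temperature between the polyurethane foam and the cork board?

Treat each layer as a resistance in series:
  R'_cast iron = ln(0.0364/0.0326)/(2πk) = 0.1103/(2π·54.1) = 3.244×10^-4 m·K/W
  R'_polyurethane foam = ln(0.0510/0.0364)/(2πk) = 0.3373/(2π·0.0253) = 2.122 m·K/W
  R'_cork board = ln(0.0753/0.0510)/(2πk) = 0.3897/(2π·0.0420) = 1.477 m·K/W
ΣR = 3.244×10^-4 + 2.122 + 1.477 = 3.599 m·K/W
Q' = ΔT/ΣR = (-152 °C − 23.8 °C)/3.599 = -48.85 W/m
From the inner boundary to the polyurethane foam/cork board interface, ΣR_partial = 2.122 m·K/W.
T_interface = T_in − Q'·ΣR_partial = -152 °C − (-48.85)(2.122) = -48.3 °C

T = -48.3 °C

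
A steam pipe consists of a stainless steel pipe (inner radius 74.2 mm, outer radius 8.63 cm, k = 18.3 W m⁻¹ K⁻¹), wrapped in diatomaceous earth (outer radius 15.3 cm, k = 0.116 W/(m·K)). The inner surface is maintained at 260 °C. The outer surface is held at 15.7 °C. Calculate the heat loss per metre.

Q' = 310 W/m

Series thermal resistances, inner to outer:
  R'_stainless steel = ln(0.0863/0.0742)/(2πk) = 0.1511/(2π·18.3) = 0.001314 m·K/W
  R'_diatomaceous earth = ln(0.153/0.0863)/(2πk) = 0.5726/(2π·0.116) = 0.7856 m·K/W
ΣR = 0.001314 + 0.7856 = 0.7869 m·K/W
Q' = ΔT/ΣR = (260 °C − 15.7 °C)/0.7869 = 310 W/m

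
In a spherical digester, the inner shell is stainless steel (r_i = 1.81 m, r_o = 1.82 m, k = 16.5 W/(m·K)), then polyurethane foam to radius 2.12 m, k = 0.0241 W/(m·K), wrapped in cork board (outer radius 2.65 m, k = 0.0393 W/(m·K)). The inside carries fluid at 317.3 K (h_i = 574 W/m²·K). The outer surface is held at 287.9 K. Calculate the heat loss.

Q = 65.7 W

Series thermal resistances, inner to outer:
  R_conv,in = 1/(4πr²h) = 1/(4π·1.81²·574) = 4.232×10^-5 K/W
  R_stainless steel = (1/1.81 − 1/1.82)/(4πk) = 0.003036/(4π·16.5) = 1.464×10^-5 K/W
  R_polyurethane foam = (1/1.82 − 1/2.12)/(4πk) = 0.07775/(4π·0.0241) = 0.2567 K/W
  R_cork board = (1/2.12 − 1/2.65)/(4πk) = 0.09434/(4π·0.0393) = 0.1910 K/W
ΣR = 4.232×10^-5 + 1.464×10^-5 + 0.2567 + 0.1910 = 0.4478 K/W
Q = ΔT/ΣR = (317.3 K − 287.9 K)/0.4478 = 65.7 W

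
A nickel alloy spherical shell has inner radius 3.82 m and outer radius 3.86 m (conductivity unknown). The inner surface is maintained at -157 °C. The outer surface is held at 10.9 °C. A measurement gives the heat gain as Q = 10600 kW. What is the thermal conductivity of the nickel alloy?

k = 13.6 W/m·K

ΣR = ΔT/Q = |-157 − 10.9|/1.06×10^7 = 1.584×10^-5 K/W
(1/r₁−1/r₂)/(4πk) = 1.584×10^-5 ⇒ k = 0.002713/(4π·1.584×10^-5) = 13.6 W/m·K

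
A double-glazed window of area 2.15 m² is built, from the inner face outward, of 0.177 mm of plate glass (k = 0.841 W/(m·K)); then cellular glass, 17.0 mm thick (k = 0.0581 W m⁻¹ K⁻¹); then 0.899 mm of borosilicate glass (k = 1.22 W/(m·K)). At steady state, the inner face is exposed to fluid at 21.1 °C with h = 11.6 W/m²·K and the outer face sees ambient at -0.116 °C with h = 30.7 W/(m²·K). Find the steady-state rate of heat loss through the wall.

Resistance network (inner→outer):
  R_conv,in = 1/(hA) = 1/(11.6·2.15) = 0.04010 K/W
  R_plate glass = L/(kA) = 1.77×10^-4/(0.841·2.15) = 9.789×10^-5 K/W
  R_cellular glass = L/(kA) = 0.0170/(0.0581·2.15) = 0.1361 K/W
  R_borosilicate glass = L/(kA) = 8.99×10^-4/(1.22·2.15) = 3.427×10^-4 K/W
  R_conv,out = 1/(hA) = 1/(30.7·2.15) = 0.01515 K/W
ΣR = 0.04010 + 9.789×10^-5 + 0.1361 + 3.427×10^-4 + 0.01515 = 0.1918 K/W
Q = ΔT/ΣR = (21.1 °C − -0.116 °C)/0.1918 = 111 W

Q = 111 W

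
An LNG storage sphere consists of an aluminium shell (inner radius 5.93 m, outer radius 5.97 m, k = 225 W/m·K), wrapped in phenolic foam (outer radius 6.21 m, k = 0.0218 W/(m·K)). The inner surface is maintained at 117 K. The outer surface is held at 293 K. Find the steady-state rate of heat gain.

Q = 7.45 kW

Resistance network (inner→outer):
  R_aluminium = (1/5.93 − 1/5.97)/(4πk) = 0.001130/(4π·225) = 3.996×10^-7 K/W
  R_phenolic foam = (1/5.97 − 1/6.21)/(4πk) = 0.006474/(4π·0.0218) = 0.02363 K/W
ΣR = 3.996×10^-7 + 0.02363 = 0.02363 K/W
Q = ΔT/ΣR = (117 K − 293 K)/0.02363 = -7450 W
(Negative Q ⇒ heat flows inward; heat gain = 7450 W.)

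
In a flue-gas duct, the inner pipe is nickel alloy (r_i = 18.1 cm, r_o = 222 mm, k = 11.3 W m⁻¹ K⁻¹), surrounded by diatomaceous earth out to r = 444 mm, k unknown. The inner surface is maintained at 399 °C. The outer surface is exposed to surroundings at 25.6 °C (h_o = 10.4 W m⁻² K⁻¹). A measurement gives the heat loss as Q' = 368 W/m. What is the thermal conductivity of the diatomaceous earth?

ΣR = ΔT/Q' = |399 − 25.6|/368 = 1.015 m·K/W
Known resistances:
  R'_nickel alloy = ln(0.222/0.181)/(2πk) = 0.2042/(2π·11.3) = 0.002876 m·K/W
  R'_conv,out = 1/(2πr h) = 1/(2π·0.444·10.4) = 0.03447 m·K/W
R_diatomaceous earth = ΣR − ΣR_known = 1.015 − 0.03735 = 0.9776 m·K/W
ln(r₂/r₁)/(2πk) = 0.9776 ⇒ k = 0.6931/(2π·0.9776) = 0.113 W/m·K

k = 0.113 W/m·K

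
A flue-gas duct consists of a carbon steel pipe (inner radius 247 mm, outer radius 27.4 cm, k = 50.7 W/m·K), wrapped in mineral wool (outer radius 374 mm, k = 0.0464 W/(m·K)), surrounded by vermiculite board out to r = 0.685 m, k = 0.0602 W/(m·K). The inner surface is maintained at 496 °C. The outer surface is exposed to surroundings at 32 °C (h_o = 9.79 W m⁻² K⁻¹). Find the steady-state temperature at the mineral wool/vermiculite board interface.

Series thermal resistances, inner to outer:
  R'_carbon steel = ln(0.274/0.247)/(2πk) = 0.1037/(2π·50.7) = 3.257×10^-4 m·K/W
  R'_mineral wool = ln(0.374/0.274)/(2πk) = 0.3111/(2π·0.0464) = 1.067 m·K/W
  R'_vermiculite board = ln(0.685/0.374)/(2πk) = 0.6052/(2π·0.0602) = 1.600 m·K/W
  R'_conv,out = 1/(2πr h) = 1/(2π·0.685·9.79) = 0.02373 m·K/W
ΣR = 3.257×10^-4 + 1.067 + 1.600 + 0.02373 = 2.691 m·K/W
Q' = ΔT/ΣR = (496 °C − 32 °C)/2.691 = 172.4 W/m
From the inner boundary to the mineral wool/vermiculite board interface, ΣR_partial = 1.067 m·K/W.
T_interface = T_in − Q'·ΣR_partial = 496 °C − (172.4)(1.067) = 312 °C

T = 312 °C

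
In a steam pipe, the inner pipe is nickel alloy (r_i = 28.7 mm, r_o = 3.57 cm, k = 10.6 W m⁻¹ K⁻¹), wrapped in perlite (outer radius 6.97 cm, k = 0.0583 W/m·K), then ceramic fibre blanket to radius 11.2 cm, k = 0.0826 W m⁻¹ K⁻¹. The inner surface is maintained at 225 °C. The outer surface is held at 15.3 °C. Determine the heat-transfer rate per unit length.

Q' = 76.4 W/m

Resistance network (inner→outer):
  R'_nickel alloy = ln(0.0357/0.0287)/(2πk) = 0.2183/(2π·10.6) = 0.003277 m·K/W
  R'_perlite = ln(0.0697/0.0357)/(2πk) = 0.6690/(2π·0.0583) = 1.826 m·K/W
  R'_ceramic fibre blanket = ln(0.112/0.0697)/(2πk) = 0.4743/(2π·0.0826) = 0.9139 m·K/W
ΣR = 0.003277 + 1.826 + 0.9139 = 2.743 m·K/W
Q' = ΔT/ΣR = (225 °C − 15.3 °C)/2.743 = 76.4 W/m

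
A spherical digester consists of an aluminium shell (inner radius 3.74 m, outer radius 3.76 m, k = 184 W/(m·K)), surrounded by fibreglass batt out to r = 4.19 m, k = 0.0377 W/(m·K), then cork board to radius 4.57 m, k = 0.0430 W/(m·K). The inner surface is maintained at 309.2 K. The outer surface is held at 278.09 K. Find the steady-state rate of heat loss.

Resistance network (inner→outer):
  R_aluminium = (1/3.74 − 1/3.76)/(4πk) = 0.001422/(4π·184) = 6.151×10^-7 K/W
  R_fibreglass batt = (1/3.76 − 1/4.19)/(4πk) = 0.02729/(4π·0.0377) = 0.05761 K/W
  R_cork board = (1/4.19 − 1/4.57)/(4πk) = 0.01985/(4π·0.0430) = 0.03673 K/W
ΣR = 6.151×10^-7 + 0.05761 + 0.03673 = 0.09434 K/W
Q = ΔT/ΣR = (309.2 K − 278.09 K)/0.09434 = 330 W

Q = 330 W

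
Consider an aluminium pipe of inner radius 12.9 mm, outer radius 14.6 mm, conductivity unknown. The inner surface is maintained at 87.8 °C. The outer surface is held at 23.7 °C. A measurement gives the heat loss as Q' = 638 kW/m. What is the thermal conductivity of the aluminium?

k = 196 W/m·K

ΣR = ΔT/Q' = |87.8 − 23.7|/6.38×10^5 = 1.005×10^-4 m·K/W
ln(r₂/r₁)/(2πk) = 1.005×10^-4 ⇒ k = 0.1238/(2π·1.005×10^-4) = 196 W/m·K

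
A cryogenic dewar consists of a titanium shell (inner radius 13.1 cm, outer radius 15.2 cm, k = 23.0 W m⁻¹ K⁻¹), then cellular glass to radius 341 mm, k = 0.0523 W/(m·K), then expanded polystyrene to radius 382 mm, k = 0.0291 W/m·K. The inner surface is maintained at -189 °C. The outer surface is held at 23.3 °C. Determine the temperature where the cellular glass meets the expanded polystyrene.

Treat each layer as a resistance in series:
  R_titanium = (1/0.131 − 1/0.152)/(4πk) = 1.055/(4π·23.0) = 0.003649 K/W
  R_cellular glass = (1/0.152 − 1/0.341)/(4πk) = 3.646/(4π·0.0523) = 5.548 K/W
  R_expanded polystyrene = (1/0.341 − 1/0.382)/(4πk) = 0.3148/(4π·0.0291) = 0.8607 K/W
ΣR = 0.003649 + 5.548 + 0.8607 = 6.412 K/W
Q = ΔT/ΣR = (-189 °C − 23.3 °C)/6.412 = -33.11 W
From the inner boundary to the cellular glass/expanded polystyrene interface, ΣR_partial = 5.552 K/W.
T_interface = T_in − Q·ΣR_partial = -189 °C − (-33.11)(5.552) = -5.2 °C

T = -5.2 °C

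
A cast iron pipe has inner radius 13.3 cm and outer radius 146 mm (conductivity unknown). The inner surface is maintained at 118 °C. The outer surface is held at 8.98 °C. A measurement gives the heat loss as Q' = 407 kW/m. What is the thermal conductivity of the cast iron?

ΣR = ΔT/Q' = |118 − 8.98|/4.07×10^5 = 2.679×10^-4 m·K/W
ln(r₂/r₁)/(2πk) = 2.679×10^-4 ⇒ k = 0.09326/(2π·2.679×10^-4) = 55.4 W/m·K

k = 55.4 W/m·K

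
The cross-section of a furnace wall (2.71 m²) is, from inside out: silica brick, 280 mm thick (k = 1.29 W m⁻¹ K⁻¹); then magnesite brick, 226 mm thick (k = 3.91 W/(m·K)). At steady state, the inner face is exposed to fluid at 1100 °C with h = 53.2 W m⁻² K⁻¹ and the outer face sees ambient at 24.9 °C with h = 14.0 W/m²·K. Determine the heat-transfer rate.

Series thermal resistances, inner to outer:
  R_conv,in = 1/(hA) = 1/(53.2·2.71) = 0.006936 K/W
  R_silica brick = L/(kA) = 0.280/(1.29·2.71) = 0.08009 K/W
  R_magnesite brick = L/(kA) = 0.226/(3.91·2.71) = 0.02133 K/W
  R_conv,out = 1/(hA) = 1/(14.0·2.71) = 0.02636 K/W
ΣR = 0.006936 + 0.08009 + 0.02133 + 0.02636 = 0.1347 K/W
Q = ΔT/ΣR = (1100 °C − 24.9 °C)/0.1347 = 7980 W

Q = 7.98 kW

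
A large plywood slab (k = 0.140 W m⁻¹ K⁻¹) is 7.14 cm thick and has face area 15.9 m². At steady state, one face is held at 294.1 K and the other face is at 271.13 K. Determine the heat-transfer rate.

Q = 716 W

Q = kA·ΔT/L = 0.140 × 15.9 × |294.1 K − 271.13 K| / 0.0714 = 716 W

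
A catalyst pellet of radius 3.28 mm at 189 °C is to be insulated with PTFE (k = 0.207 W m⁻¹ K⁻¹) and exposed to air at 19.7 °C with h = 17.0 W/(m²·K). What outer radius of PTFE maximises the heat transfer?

For a sphere, r_cr = 2k_ins/h = 2·0.207/17.0 = 0.0244 m = 2.44 cm

r_cr = 2.44 cm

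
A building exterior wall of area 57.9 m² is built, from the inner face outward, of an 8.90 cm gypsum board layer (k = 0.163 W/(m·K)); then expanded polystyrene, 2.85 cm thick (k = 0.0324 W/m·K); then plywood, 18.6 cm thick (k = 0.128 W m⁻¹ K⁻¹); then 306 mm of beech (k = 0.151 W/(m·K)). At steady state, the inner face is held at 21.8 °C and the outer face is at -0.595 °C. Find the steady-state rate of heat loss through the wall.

Q = 264 W

Resistance network (inner→outer):
  R_gypsum board = L/(kA) = 0.0890/(0.163·57.9) = 0.009430 K/W
  R_expanded polystyrene = L/(kA) = 0.0285/(0.0324·57.9) = 0.01519 K/W
  R_plywood = L/(kA) = 0.186/(0.128·57.9) = 0.02510 K/W
  R_beech = L/(kA) = 0.306/(0.151·57.9) = 0.03500 K/W
ΣR = 0.009430 + 0.01519 + 0.02510 + 0.03500 = 0.08472 K/W
Q = ΔT/ΣR = (21.8 °C − -0.595 °C)/0.08472 = 264 W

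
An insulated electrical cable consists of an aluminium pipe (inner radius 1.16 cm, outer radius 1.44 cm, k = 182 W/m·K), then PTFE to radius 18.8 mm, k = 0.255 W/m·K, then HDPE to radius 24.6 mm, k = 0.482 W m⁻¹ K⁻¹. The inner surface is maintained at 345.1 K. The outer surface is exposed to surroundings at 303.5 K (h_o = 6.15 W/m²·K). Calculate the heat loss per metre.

Q' = 31.8 W/m

Resistance network (inner→outer):
  R'_aluminium = ln(0.0144/0.0116)/(2πk) = 0.2162/(2π·182) = 1.891×10^-4 m·K/W
  R'_PTFE = ln(0.0188/0.0144)/(2πk) = 0.2666/(2π·0.255) = 0.1664 m·K/W
  R'_HDPE = ln(0.0246/0.0188)/(2πk) = 0.2689/(2π·0.482) = 0.08879 m·K/W
  R'_conv,out = 1/(2πr h) = 1/(2π·0.0246·6.15) = 1.052 m·K/W
ΣR = 1.891×10^-4 + 0.1664 + 0.08879 + 1.052 = 1.307 m·K/W
Q' = ΔT/ΣR = (345.1 K − 303.5 K)/1.307 = 31.8 W/m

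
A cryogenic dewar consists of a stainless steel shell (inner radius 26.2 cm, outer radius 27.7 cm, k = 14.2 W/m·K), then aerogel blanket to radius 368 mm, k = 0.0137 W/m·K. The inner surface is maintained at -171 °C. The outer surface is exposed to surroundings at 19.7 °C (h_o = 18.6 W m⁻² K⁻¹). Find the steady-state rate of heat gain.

Treat each layer as a resistance in series:
  R_stainless steel = (1/0.262 − 1/0.277)/(4πk) = 0.2067/(4π·14.2) = 0.001158 K/W
  R_aerogel blanket = (1/0.277 − 1/0.368)/(4πk) = 0.8927/(4π·0.0137) = 5.185 K/W
  R_conv,out = 1/(4πr²h) = 1/(4π·0.368²·18.6) = 0.03159 K/W
ΣR = 0.001158 + 5.185 + 0.03159 = 5.218 K/W
Q = ΔT/ΣR = (-171 °C − 19.7 °C)/5.218 = -36.5 W
(Negative Q ⇒ heat flows inward; heat gain = 36.5 W.)

Q = 36.5 W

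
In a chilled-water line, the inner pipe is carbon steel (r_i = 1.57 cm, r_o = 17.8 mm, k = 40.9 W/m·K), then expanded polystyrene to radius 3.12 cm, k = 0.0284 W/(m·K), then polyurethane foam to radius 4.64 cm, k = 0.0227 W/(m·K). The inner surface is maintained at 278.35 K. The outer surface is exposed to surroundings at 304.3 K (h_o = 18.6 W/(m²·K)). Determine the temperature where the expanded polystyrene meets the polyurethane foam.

T = 291.7 K

Series thermal resistances, inner to outer:
  R'_carbon steel = ln(0.0178/0.0157)/(2πk) = 0.1255/(2π·40.9) = 4.885×10^-4 m·K/W
  R'_expanded polystyrene = ln(0.0312/0.0178)/(2πk) = 0.5612/(2π·0.0284) = 3.145 m·K/W
  R'_polyurethane foam = ln(0.0464/0.0312)/(2πk) = 0.3969/(2π·0.0227) = 2.783 m·K/W
  R'_conv,out = 1/(2πr h) = 1/(2π·0.0464·18.6) = 0.1844 m·K/W
ΣR = 4.885×10^-4 + 3.145 + 2.783 + 0.1844 = 6.113 m·K/W
Q' = ΔT/ΣR = (278.35 K − 304.3 K)/6.113 = -4.245 W/m
From the inner boundary to the expanded polystyrene/polyurethane foam interface, ΣR_partial = 3.145 m·K/W.
T_interface = T_in − Q'·ΣR_partial = 278.35 K − (-4.245)(3.145) = 291.7 K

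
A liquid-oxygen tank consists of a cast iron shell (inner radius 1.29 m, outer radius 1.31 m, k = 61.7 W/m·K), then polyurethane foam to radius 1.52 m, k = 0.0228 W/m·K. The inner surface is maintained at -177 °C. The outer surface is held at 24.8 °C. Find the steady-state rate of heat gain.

Q = 548 W

Treat each layer as a resistance in series:
  R_cast iron = (1/1.29 − 1/1.31)/(4πk) = 0.01184/(4π·61.7) = 1.526×10^-5 K/W
  R_polyurethane foam = (1/1.31 − 1/1.52)/(4πk) = 0.1055/(4π·0.0228) = 0.3681 K/W
ΣR = 1.526×10^-5 + 0.3681 = 0.3681 K/W
Q = ΔT/ΣR = (-177 °C − 24.8 °C)/0.3681 = -548 W
(Negative Q ⇒ heat flows inward; heat gain = 548 W.)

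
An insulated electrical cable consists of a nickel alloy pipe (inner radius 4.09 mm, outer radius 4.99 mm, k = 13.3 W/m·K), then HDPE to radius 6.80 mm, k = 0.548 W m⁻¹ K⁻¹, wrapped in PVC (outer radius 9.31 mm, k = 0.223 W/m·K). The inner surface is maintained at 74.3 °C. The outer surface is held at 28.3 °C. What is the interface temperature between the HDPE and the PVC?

Series thermal resistances, inner to outer:
  R'_nickel alloy = ln(0.00499/0.00409)/(2πk) = 0.1989/(2π·13.3) = 0.002380 m·K/W
  R'_HDPE = ln(0.00680/0.00499)/(2πk) = 0.3095/(2π·0.548) = 0.08988 m·K/W
  R'_PVC = ln(0.00931/0.00680)/(2πk) = 0.3142/(2π·0.223) = 0.2242 m·K/W
ΣR = 0.002380 + 0.08988 + 0.2242 = 0.3165 m·K/W
Q' = ΔT/ΣR = (74.3 °C − 28.3 °C)/0.3165 = 145.3 W/m
From the inner boundary to the HDPE/PVC interface, ΣR_partial = 0.09226 m·K/W.
T_interface = T_in − Q'·ΣR_partial = 74.3 °C − (145.3)(0.09226) = 60.9 °C

T = 60.9 °C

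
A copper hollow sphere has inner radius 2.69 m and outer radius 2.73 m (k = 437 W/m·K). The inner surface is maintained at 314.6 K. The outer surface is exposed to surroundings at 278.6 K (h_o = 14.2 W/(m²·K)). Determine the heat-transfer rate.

Series thermal resistances, inner to outer:
  R_copper = (1/2.69 − 1/2.73)/(4πk) = 0.005447/(4π·437) = 9.919×10^-7 K/W
  R_conv,out = 1/(4πr²h) = 1/(4π·2.73²·14.2) = 7.519×10^-4 K/W
ΣR = 9.919×10^-7 + 7.519×10^-4 = 7.529×10^-4 K/W
Q = ΔT/ΣR = (314.6 K − 278.6 K)/7.529×10^-4 = 47800 W

Q = 47.8 kW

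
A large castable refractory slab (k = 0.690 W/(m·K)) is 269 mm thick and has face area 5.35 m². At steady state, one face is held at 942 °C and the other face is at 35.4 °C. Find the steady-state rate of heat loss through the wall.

Q = kA·ΔT/L = 0.690 × 5.35 × |942 °C − 35.4 °C| / 0.269 = 12400 W

Q = 12.4 kW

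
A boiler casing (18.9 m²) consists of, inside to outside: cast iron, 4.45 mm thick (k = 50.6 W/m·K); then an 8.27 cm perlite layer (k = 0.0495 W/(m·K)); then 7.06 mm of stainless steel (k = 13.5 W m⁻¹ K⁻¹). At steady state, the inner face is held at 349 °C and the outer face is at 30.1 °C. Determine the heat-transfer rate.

Resistance network (inner→outer):
  R_cast iron = L/(kA) = 0.00445/(50.6·18.9) = 4.653×10^-6 K/W
  R_perlite = L/(kA) = 0.0827/(0.0495·18.9) = 0.08840 K/W
  R_stainless steel = L/(kA) = 0.00706/(13.5·18.9) = 2.767×10^-5 K/W
ΣR = 4.653×10^-6 + 0.08840 + 2.767×10^-5 = 0.08843 K/W
Q = ΔT/ΣR = (349 °C − 30.1 °C)/0.08843 = 3610 W

Q = 3610 W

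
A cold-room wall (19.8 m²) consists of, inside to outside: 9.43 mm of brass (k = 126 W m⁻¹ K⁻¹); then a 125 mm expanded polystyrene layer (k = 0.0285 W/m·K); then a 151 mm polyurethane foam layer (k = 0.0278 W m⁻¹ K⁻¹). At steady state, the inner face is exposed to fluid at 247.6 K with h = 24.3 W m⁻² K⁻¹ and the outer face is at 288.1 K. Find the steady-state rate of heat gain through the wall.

Q = 81.3 W

Series thermal resistances, inner to outer:
  R_conv,in = 1/(hA) = 1/(24.3·19.8) = 0.002078 K/W
  R_brass = L/(kA) = 0.00943/(126·19.8) = 3.780×10^-6 K/W
  R_expanded polystyrene = L/(kA) = 0.125/(0.0285·19.8) = 0.2215 K/W
  R_polyurethane foam = L/(kA) = 0.151/(0.0278·19.8) = 0.2743 K/W
ΣR = 0.002078 + 3.780×10^-6 + 0.2215 + 0.2743 = 0.4979 K/W
Q = ΔT/ΣR = (247.6 K − 288.1 K)/0.4979 = -81.3 W
(Negative Q ⇒ heat flows inward; heat gain = 81.3 W.)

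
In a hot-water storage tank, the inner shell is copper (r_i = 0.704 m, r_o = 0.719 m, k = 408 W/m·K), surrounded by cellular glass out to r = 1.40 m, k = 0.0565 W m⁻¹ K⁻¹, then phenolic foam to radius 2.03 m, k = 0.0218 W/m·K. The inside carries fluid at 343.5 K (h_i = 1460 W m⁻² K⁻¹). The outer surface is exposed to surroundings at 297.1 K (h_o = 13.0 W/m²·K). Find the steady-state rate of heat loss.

Resistance network (inner→outer):
  R_conv,in = 1/(4πr²h) = 1/(4π·0.704²·1460) = 1.100×10^-4 K/W
  R_copper = (1/0.704 − 1/0.719)/(4πk) = 0.02963/(4π·408) = 5.780×10^-6 K/W
  R_cellular glass = (1/0.719 − 1/1.40)/(4πk) = 0.6765/(4π·0.0565) = 0.9529 K/W
  R_phenolic foam = (1/1.40 − 1/2.03)/(4πk) = 0.2217/(4π·0.0218) = 0.8092 K/W
  R_conv,out = 1/(4πr²h) = 1/(4π·2.03²·13.0) = 0.001485 K/W
ΣR = 1.100×10^-4 + 5.780×10^-6 + 0.9529 + 0.8092 + 0.001485 = 1.764 K/W
Q = ΔT/ΣR = (343.5 K − 297.1 K)/1.764 = 26.3 W

Q = 26.3 W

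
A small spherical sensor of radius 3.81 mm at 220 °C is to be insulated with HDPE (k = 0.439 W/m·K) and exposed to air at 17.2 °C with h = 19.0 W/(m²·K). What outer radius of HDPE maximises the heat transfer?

For a sphere, r_cr = 2k_ins/h = 2·0.439/19.0 = 0.0462 m = 4.62 cm

r_cr = 4.62 cm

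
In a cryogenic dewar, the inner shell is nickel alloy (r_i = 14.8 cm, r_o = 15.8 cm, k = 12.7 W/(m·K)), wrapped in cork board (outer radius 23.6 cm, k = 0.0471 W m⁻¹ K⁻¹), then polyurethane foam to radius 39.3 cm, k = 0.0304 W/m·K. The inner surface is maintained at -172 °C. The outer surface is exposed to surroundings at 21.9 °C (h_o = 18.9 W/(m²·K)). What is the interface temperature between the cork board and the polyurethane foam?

T = -86.2 °C

Resistance network (inner→outer):
  R_nickel alloy = (1/0.148 − 1/0.158)/(4πk) = 0.4276/(4π·12.7) = 0.002680 K/W
  R_cork board = (1/0.158 − 1/0.236)/(4πk) = 2.092/(4π·0.0471) = 3.534 K/W
  R_polyurethane foam = (1/0.236 − 1/0.393)/(4πk) = 1.693/(4π·0.0304) = 4.431 K/W
  R_conv,out = 1/(4πr²h) = 1/(4π·0.393²·18.9) = 0.02726 K/W
ΣR = 0.002680 + 3.534 + 4.431 + 0.02726 = 7.995 K/W
Q = ΔT/ΣR = (-172 °C − 21.9 °C)/7.995 = -24.25 W
From the inner boundary to the cork board/polyurethane foam interface, ΣR_partial = 3.537 K/W.
T_interface = T_in − Q·ΣR_partial = -172 °C − (-24.25)(3.537) = -86.2 °C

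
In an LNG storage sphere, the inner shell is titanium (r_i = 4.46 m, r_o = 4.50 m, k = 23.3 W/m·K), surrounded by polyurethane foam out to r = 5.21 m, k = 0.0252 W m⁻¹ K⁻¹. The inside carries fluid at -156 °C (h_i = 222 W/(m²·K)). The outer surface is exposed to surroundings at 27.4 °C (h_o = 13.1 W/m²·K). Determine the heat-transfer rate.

Treat each layer as a resistance in series:
  R_conv,in = 1/(4πr²h) = 1/(4π·4.46²·222) = 1.802×10^-5 K/W
  R_titanium = (1/4.46 − 1/4.50)/(4πk) = 0.001993/(4π·23.3) = 6.807×10^-6 K/W
  R_polyurethane foam = (1/4.50 − 1/5.21)/(4πk) = 0.03028/(4π·0.0252) = 0.09563 K/W
  R_conv,out = 1/(4πr²h) = 1/(4π·5.21²·13.1) = 2.238×10^-4 K/W
ΣR = 1.802×10^-5 + 6.807×10^-6 + 0.09563 + 2.238×10^-4 = 0.09588 K/W
Q = ΔT/ΣR = (-156 °C − 27.4 °C)/0.09588 = -1910 W
(Negative Q ⇒ heat flows inward; heat gain = 1910 W.)

Q = 1910 W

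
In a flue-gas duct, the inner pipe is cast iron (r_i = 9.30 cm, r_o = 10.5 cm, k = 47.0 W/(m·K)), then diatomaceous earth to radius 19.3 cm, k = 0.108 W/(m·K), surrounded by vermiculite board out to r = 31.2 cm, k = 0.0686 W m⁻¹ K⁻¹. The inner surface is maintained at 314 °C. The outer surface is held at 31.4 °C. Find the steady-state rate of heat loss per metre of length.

Series thermal resistances, inner to outer:
  R'_cast iron = ln(0.105/0.0930)/(2πk) = 0.1214/(2π·47.0) = 4.110×10^-4 m·K/W
  R'_diatomaceous earth = ln(0.193/0.105)/(2πk) = 0.6087/(2π·0.108) = 0.8971 m·K/W
  R'_vermiculite board = ln(0.312/0.193)/(2πk) = 0.4803/(2π·0.0686) = 1.114 m·K/W
ΣR = 4.110×10^-4 + 0.8971 + 1.114 = 2.012 m·K/W
Q' = ΔT/ΣR = (314 °C − 31.4 °C)/2.012 = 140 W/m

Q' = 140 W/m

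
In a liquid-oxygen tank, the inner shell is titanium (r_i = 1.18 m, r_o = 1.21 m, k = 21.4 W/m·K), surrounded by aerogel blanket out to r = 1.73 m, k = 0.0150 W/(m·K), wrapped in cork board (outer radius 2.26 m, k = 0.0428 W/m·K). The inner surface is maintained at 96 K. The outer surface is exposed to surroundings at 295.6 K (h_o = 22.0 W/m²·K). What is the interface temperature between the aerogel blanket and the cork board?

Series thermal resistances, inner to outer:
  R_titanium = (1/1.18 − 1/1.21)/(4πk) = 0.02101/(4π·21.4) = 7.813×10^-5 K/W
  R_aerogel blanket = (1/1.21 − 1/1.73)/(4πk) = 0.2484/(4π·0.0150) = 1.318 K/W
  R_cork board = (1/1.73 − 1/2.26)/(4πk) = 0.1356/(4π·0.0428) = 0.2520 K/W
  R_conv,out = 1/(4πr²h) = 1/(4π·2.26²·22.0) = 7.082×10^-4 K/W
ΣR = 7.813×10^-5 + 1.318 + 0.2520 + 7.082×10^-4 = 1.571 K/W
Q = ΔT/ΣR = (96 K − 295.6 K)/1.571 = -127.1 W
From the inner boundary to the aerogel blanket/cork board interface, ΣR_partial = 1.318 K/W.
T_interface = T_in − Q·ΣR_partial = 96 K − (-127.1)(1.318) = 263.5 K

T = 263.5 K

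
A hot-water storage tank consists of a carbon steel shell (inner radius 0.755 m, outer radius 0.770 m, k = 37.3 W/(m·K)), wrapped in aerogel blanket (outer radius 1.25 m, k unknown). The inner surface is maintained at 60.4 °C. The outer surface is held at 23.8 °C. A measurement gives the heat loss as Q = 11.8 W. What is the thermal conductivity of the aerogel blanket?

ΣR = ΔT/Q = |60.4 − 23.8|/11.8 = 3.102 K/W
Known resistances:
  R_carbon steel = (1/0.755 − 1/0.770)/(4πk) = 0.02580/(4π·37.3) = 5.505×10^-5 K/W
R_aerogel blanket = ΣR − ΣR_known = 3.102 − 5.505×10^-5 = 3.102 K/W
(1/r₁−1/r₂)/(4πk) = 3.102 ⇒ k = 0.4987/(4π·3.102) = 0.0128 W/m·K

k = 0.0128 W/m·K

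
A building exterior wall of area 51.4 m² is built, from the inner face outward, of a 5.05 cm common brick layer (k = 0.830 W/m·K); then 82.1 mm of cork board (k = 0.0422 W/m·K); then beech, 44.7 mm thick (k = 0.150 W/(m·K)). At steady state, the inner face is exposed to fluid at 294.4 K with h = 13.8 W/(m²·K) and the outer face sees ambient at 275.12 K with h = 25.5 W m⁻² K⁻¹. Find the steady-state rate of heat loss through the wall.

Treat each layer as a resistance in series:
  R_conv,in = 1/(hA) = 1/(13.8·51.4) = 0.001410 K/W
  R_common brick = L/(kA) = 0.0505/(0.830·51.4) = 0.001184 K/W
  R_cork board = L/(kA) = 0.0821/(0.0422·51.4) = 0.03785 K/W
  R_beech = L/(kA) = 0.0447/(0.150·51.4) = 0.005798 K/W
  R_conv,out = 1/(hA) = 1/(25.5·51.4) = 7.630×10^-4 K/W
ΣR = 0.001410 + 0.001184 + 0.03785 + 0.005798 + 7.630×10^-4 = 0.04701 K/W
Q = ΔT/ΣR = (294.4 K − 275.12 K)/0.04701 = 410 W

Q = 410 W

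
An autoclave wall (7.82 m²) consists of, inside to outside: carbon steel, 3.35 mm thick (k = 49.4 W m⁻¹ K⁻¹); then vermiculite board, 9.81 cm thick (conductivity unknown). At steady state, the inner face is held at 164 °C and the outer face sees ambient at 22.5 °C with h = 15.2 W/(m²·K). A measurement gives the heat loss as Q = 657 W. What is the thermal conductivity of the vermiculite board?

ΣR = ΔT/Q = |164 − 22.5|/657 = 0.2154 K/W
Known resistances:
  R_carbon steel = L/(kA) = 0.00335/(49.4·7.82) = 8.672×10^-6 K/W
  R_conv,out = 1/(hA) = 1/(15.2·7.82) = 0.008413 K/W
R_vermiculite board = ΣR − ΣR_known = 0.2154 − 0.008422 = 0.2070 K/W
L/(kA) = 0.2070 ⇒ k = 0.0981/(0.2070·7.82) = 0.0606 W/m·K

k = 0.0606 W/m·K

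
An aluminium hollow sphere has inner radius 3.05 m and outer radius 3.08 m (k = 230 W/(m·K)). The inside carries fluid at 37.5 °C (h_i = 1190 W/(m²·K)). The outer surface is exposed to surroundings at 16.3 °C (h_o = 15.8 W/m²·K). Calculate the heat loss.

Q = 39.3 kW

Treat each layer as a resistance in series:
  R_conv,in = 1/(4πr²h) = 1/(4π·3.05²·1190) = 7.189×10^-6 K/W
  R_aluminium = (1/3.05 − 1/3.08)/(4πk) = 0.003194/(4π·230) = 1.105×10^-6 K/W
  R_conv,out = 1/(4πr²h) = 1/(4π·3.08²·15.8) = 5.309×10^-4 K/W
ΣR = 7.189×10^-6 + 1.105×10^-6 + 5.309×10^-4 = 5.392×10^-4 K/W
Q = ΔT/ΣR = (37.5 °C − 16.3 °C)/5.392×10^-4 = 39300 W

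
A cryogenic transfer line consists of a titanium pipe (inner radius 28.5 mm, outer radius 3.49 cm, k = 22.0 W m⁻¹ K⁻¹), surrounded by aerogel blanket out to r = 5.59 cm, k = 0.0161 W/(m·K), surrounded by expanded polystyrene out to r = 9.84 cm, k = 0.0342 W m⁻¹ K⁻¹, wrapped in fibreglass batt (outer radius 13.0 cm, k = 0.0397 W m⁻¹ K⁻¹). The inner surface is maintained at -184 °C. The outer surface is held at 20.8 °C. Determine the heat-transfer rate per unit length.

Q' = 24.4 W/m

Series thermal resistances, inner to outer:
  R'_titanium = ln(0.0349/0.0285)/(2πk) = 0.2026/(2π·22.0) = 0.001466 m·K/W
  R'_aerogel blanket = ln(0.0559/0.0349)/(2πk) = 0.4711/(2π·0.0161) = 4.657 m·K/W
  R'_expanded polystyrene = ln(0.0984/0.0559)/(2πk) = 0.5655/(2π·0.0342) = 2.632 m·K/W
  R'_fibreglass batt = ln(0.130/0.0984)/(2πk) = 0.2785/(2π·0.0397) = 1.116 m·K/W
ΣR = 0.001466 + 4.657 + 2.632 + 1.116 = 8.406 m·K/W
Q' = ΔT/ΣR = (-184 °C − 20.8 °C)/8.406 = -24.4 W/m
(Negative Q' ⇒ heat flows inward; heat gain = 24.4 W/m.)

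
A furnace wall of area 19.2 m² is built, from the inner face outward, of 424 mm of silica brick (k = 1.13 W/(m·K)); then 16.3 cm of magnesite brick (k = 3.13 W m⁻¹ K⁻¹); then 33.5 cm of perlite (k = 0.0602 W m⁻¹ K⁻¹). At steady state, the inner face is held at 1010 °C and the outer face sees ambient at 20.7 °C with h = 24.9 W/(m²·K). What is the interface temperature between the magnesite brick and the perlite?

T = 940 °C

Series thermal resistances, inner to outer:
  R_silica brick = L/(kA) = 0.424/(1.13·19.2) = 0.01954 K/W
  R_magnesite brick = L/(kA) = 0.163/(3.13·19.2) = 0.002712 K/W
  R_perlite = L/(kA) = 0.335/(0.0602·19.2) = 0.2898 K/W
  R_conv,out = 1/(hA) = 1/(24.9·19.2) = 0.002092 K/W
ΣR = 0.01954 + 0.002712 + 0.2898 + 0.002092 = 0.3141 K/W
Q = ΔT/ΣR = (1010 °C − 20.7 °C)/0.3141 = 3150 W
From the inner boundary to the magnesite brick/perlite interface, ΣR_partial = 0.02225 K/W.
T_interface = T_in − Q·ΣR_partial = 1010 °C − (3150)(0.02225) = 940 °C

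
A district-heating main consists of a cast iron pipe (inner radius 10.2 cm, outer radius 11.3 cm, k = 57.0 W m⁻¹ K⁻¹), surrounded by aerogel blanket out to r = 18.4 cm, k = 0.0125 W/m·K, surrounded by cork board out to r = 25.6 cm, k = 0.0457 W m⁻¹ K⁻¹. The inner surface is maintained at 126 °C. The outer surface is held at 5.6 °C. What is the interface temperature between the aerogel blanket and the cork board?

Series thermal resistances, inner to outer:
  R'_cast iron = ln(0.113/0.102)/(2πk) = 0.1024/(2π·57.0) = 2.860×10^-4 m·K/W
  R'_aerogel blanket = ln(0.184/0.113)/(2πk) = 0.4875/(2π·0.0125) = 6.208 m·K/W
  R'_cork board = ln(0.256/0.184)/(2πk) = 0.3302/(2π·0.0457) = 1.150 m·K/W
ΣR = 2.860×10^-4 + 6.208 + 1.150 = 7.358 m·K/W
Q' = ΔT/ΣR = (126 °C − 5.6 °C)/7.358 = 16.36 W/m
From the inner boundary to the aerogel blanket/cork board interface, ΣR_partial = 6.208 m·K/W.
T_interface = T_in − Q'·ΣR_partial = 126 °C − (16.36)(6.208) = 24.4 °C

T = 24.4 °C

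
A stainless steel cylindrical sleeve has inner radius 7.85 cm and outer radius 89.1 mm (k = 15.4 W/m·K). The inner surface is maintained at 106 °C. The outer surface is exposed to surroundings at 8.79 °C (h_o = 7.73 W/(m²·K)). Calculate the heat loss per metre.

Resistance network (inner→outer):
  R'_stainless steel = ln(0.0891/0.0785)/(2πk) = 0.1267/(2π·15.4) = 0.001309 m·K/W
  R'_conv,out = 1/(2πr h) = 1/(2π·0.0891·7.73) = 0.2311 m·K/W
ΣR = 0.001309 + 0.2311 = 0.2324 m·K/W
Q' = ΔT/ΣR = (106 °C − 8.79 °C)/0.2324 = 418 W/m

Q' = 418 W/m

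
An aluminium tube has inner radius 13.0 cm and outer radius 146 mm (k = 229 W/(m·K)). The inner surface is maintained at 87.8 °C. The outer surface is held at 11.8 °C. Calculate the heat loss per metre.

Q' = 942 kW/m

Q' = 2πk·ΔT/ln(r₂/r₁) = 2π × 229 × 76 / ln(0.146/0.130) = 9.42×10^5 W/m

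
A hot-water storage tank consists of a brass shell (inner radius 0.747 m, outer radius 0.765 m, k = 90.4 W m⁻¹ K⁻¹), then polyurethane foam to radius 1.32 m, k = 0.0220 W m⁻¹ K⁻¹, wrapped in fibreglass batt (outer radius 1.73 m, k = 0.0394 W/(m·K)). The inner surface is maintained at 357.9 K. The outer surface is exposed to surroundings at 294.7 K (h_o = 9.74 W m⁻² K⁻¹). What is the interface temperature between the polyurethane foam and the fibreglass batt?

Series thermal resistances, inner to outer:
  R_brass = (1/0.747 − 1/0.765)/(4πk) = 0.03150/(4π·90.4) = 2.773×10^-5 K/W
  R_polyurethane foam = (1/0.765 − 1/1.32)/(4πk) = 0.5496/(4π·0.0220) = 1.988 K/W
  R_fibreglass batt = (1/1.32 − 1/1.73)/(4πk) = 0.1795/(4π·0.0394) = 0.3626 K/W
  R_conv,out = 1/(4πr²h) = 1/(4π·1.73²·9.74) = 0.002730 K/W
ΣR = 2.773×10^-5 + 1.988 + 0.3626 + 0.002730 = 2.353 K/W
Q = ΔT/ΣR = (357.9 K − 294.7 K)/2.353 = 26.86 W
From the inner boundary to the polyurethane foam/fibreglass batt interface, ΣR_partial = 1.988 K/W.
T_interface = T_in − Q·ΣR_partial = 357.9 K − (26.86)(1.988) = 304.5 K

T = 304.5 K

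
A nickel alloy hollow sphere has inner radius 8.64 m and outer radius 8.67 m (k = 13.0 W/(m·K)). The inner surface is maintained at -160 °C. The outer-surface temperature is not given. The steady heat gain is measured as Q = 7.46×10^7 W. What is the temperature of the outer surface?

T_out = 22.9 °C

Series resistances:
  R_nickel alloy = (1/8.64 − 1/8.67)/(4πk) = 4.005×10^-4/(4π·13.0) = 2.452×10^-6 K/W
ΣR = 2.452×10^-6 K/W
ΔT = Q·ΣR = 7.46×10^7 × 2.452×10^-6 = 182.9 K
Heat flows inward, so T_out = T_in + ΔT = -160 + 182.9 = 22.9 °C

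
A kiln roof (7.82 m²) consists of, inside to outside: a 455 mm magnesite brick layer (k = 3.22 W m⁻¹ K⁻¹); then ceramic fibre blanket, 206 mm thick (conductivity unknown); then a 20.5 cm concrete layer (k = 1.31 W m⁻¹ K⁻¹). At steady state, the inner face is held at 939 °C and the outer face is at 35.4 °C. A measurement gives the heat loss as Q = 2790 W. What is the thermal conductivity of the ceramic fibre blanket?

ΣR = ΔT/Q = |939 − 35.4|/2790 = 0.3239 K/W
Known resistances:
  R_magnesite brick = L/(kA) = 0.455/(3.22·7.82) = 0.01807 K/W
  R_concrete = L/(kA) = 0.205/(1.31·7.82) = 0.02001 K/W
R_ceramic fibre blanket = ΣR − ΣR_known = 0.3239 − 0.03808 = 0.2858 K/W
L/(kA) = 0.2858 ⇒ k = 0.206/(0.2858·7.82) = 0.0922 W/m·K

k = 0.0922 W/m·K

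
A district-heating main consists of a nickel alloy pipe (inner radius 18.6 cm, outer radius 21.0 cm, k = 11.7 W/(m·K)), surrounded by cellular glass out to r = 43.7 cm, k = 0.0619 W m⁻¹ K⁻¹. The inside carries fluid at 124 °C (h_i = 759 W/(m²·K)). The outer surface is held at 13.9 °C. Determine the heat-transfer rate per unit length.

Q' = 58.3 W/m

Series thermal resistances, inner to outer:
  R'_conv,in = 1/(2πr h) = 1/(2π·0.186·759) = 0.001127 m·K/W
  R'_nickel alloy = ln(0.210/0.186)/(2πk) = 0.1214/(2π·11.7) = 0.001651 m·K/W
  R'_cellular glass = ln(0.437/0.210)/(2πk) = 0.7328/(2π·0.0619) = 1.884 m·K/W
ΣR = 0.001127 + 0.001651 + 1.884 = 1.887 m·K/W
Q' = ΔT/ΣR = (124 °C − 13.9 °C)/1.887 = 58.3 W/m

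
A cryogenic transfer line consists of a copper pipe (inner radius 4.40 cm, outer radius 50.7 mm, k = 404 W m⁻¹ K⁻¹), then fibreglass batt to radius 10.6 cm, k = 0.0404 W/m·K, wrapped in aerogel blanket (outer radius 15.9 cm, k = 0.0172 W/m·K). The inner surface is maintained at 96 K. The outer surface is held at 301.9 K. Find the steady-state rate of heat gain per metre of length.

Series thermal resistances, inner to outer:
  R'_copper = ln(0.0507/0.0440)/(2πk) = 0.1417/(2π·404) = 5.584×10^-5 m·K/W
  R'_fibreglass batt = ln(0.106/0.0507)/(2πk) = 0.7375/(2π·0.0404) = 2.905 m·K/W
  R'_aerogel blanket = ln(0.159/0.106)/(2πk) = 0.4055/(2π·0.0172) = 3.752 m·K/W
ΣR = 5.584×10^-5 + 2.905 + 3.752 = 6.657 m·K/W
Q' = ΔT/ΣR = (96 K − 301.9 K)/6.657 = -30.9 W/m
(Negative Q' ⇒ heat flows inward; heat gain = 30.9 W/m.)

Q' = 30.9 W/m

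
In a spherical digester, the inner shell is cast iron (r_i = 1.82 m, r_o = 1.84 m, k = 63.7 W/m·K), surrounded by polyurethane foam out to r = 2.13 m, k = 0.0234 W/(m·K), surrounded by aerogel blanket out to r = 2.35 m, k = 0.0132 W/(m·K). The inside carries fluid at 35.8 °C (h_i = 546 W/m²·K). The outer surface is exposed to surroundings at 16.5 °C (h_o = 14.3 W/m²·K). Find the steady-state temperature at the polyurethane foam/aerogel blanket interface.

T = 26.4 °C

Series thermal resistances, inner to outer:
  R_conv,in = 1/(4πr²h) = 1/(4π·1.82²·546) = 4.400×10^-5 K/W
  R_cast iron = (1/1.82 − 1/1.84)/(4πk) = 0.005972/(4π·63.7) = 7.461×10^-6 K/W
  R_polyurethane foam = (1/1.84 − 1/2.13)/(4πk) = 0.07399/(4π·0.0234) = 0.2516 K/W
  R_aerogel blanket = (1/2.13 − 1/2.35)/(4πk) = 0.04395/(4π·0.0132) = 0.2650 K/W
  R_conv,out = 1/(4πr²h) = 1/(4π·2.35²·14.3) = 0.001008 K/W
ΣR = 4.400×10^-5 + 7.461×10^-6 + 0.2516 + 0.2650 + 0.001008 = 0.5177 K/W
Q = ΔT/ΣR = (35.8 °C − 16.5 °C)/0.5177 = 37.28 W
From the inner boundary to the polyurethane foam/aerogel blanket interface, ΣR_partial = 0.2517 K/W.
T_interface = T_in − Q·ΣR_partial = 35.8 °C − (37.28)(0.2517) = 26.4 °C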